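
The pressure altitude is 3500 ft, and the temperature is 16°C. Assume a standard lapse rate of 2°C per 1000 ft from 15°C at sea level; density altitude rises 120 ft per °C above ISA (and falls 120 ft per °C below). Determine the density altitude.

4460 ft

ISA temperature at 3500 ft = 15 − 2 × (3500/1000) = 8°C.
ISA deviation = 16 − 8 = +8°C.
Density altitude = 3500 + 120 × (8) = 3500 + (+960) = 4460 ft.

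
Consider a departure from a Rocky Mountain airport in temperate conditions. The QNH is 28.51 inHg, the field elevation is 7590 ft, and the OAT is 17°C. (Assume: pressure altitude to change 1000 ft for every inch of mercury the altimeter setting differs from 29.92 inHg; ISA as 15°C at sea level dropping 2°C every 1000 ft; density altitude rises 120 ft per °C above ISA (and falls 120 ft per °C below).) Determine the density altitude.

11400 ft

Pressure altitude = 7590 + (29.92 − 28.51) × 1000 = 7590 + (+1410) = 9000 ft.
ISA temperature at 9000 ft = 15 − 2 × (9000/1000) = -3°C.
ISA deviation = 17 − (-3) = +20°C.
Density altitude = 9000 + 120 × (20) = 11400 ft.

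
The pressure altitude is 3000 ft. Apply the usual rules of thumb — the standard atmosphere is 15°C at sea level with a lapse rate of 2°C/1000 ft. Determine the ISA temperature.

ISA temperature = 15 − 2 × (3000/1000) = 15 − 6 = 9°C.

9°C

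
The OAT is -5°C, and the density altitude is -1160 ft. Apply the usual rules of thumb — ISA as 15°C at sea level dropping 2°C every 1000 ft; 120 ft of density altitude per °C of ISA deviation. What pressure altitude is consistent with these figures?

1000 ft

DA = PA + 120 × (OAT − (15 − 2·PA/1000)) = PA + 120·OAT − 1800 + 0.24·PA = 1.24·PA + 120·OAT − 1800.
So 1.24·PA = -1160 − 120 × (-5) + 1800 = 1240.
PA = 1240 / 1.24 = 1000 ft.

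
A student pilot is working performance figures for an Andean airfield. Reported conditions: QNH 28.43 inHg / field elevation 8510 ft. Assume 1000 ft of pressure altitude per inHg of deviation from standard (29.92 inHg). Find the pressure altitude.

Pressure correction = (29.92 − 28.43) × 1000 = +1490 ft.
Pressure altitude = 8510 + (+1490) = 10000 ft.

10000 ft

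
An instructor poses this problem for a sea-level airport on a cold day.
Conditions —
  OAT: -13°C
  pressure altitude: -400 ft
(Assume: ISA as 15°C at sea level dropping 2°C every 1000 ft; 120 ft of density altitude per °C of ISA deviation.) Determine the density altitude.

-3856 ft

ISA temperature at -400 ft = 15 − 2 × (-400/1000) = 15.8°C.
ISA deviation = -13 − 15.8 = -28.8°C.
Density altitude = -400 + 120 × (-28.8) = -400 + (-3456) = -3856 ft.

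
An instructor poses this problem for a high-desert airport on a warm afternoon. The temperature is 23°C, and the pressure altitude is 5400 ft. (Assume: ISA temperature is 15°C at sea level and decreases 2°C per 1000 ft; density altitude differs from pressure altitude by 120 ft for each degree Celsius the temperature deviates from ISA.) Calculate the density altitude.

ISA temperature at 5400 ft = 15 − 2 × (5400/1000) = 4.2°C.
ISA deviation = 23 − 4.2 = +18.8°C.
Density altitude = 5400 + 120 × (18.8) = 5400 + (+2256) = 7656 ft.

7656 ft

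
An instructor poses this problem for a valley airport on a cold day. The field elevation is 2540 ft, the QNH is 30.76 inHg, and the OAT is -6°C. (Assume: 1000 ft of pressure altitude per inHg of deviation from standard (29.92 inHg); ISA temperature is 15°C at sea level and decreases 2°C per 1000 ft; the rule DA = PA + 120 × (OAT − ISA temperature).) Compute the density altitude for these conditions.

Pressure altitude = 2540 + (29.92 − 30.76) × 1000 = 2540 + (-840) = 1700 ft.
ISA temperature at 1700 ft = 15 − 2 × (1700/1000) = 11.6°C.
ISA deviation = -6 − 11.6 = -17.6°C.
Density altitude = 1700 + 120 × (-17.6) = -412 ft.

-412 ft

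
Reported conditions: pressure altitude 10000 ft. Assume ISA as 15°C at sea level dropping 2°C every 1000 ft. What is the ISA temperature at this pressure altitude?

ISA temperature = 15 − 2 × (10000/1000) = 15 − 20 = -5°C.

-5°C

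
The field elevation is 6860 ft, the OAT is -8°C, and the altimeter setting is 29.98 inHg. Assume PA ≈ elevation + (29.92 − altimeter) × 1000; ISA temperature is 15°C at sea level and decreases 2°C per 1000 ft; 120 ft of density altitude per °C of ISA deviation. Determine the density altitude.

Pressure altitude = 6860 + (29.92 − 29.98) × 1000 = 6860 + (-60) = 6800 ft.
ISA temperature at 6800 ft = 15 − 2 × (6800/1000) = 1.4°C.
ISA deviation = -8 − 1.4 = -9.4°C.
Density altitude = 6800 + 120 × (-9.4) = 5672 ft.

5672 ft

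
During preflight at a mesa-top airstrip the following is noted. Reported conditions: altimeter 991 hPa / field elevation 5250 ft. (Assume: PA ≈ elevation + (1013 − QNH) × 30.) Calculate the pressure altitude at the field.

Pressure correction = (1013 − 991) × 30 = +660 ft.
Pressure altitude = 5250 + (+660) = 5910 ft.

5910 ft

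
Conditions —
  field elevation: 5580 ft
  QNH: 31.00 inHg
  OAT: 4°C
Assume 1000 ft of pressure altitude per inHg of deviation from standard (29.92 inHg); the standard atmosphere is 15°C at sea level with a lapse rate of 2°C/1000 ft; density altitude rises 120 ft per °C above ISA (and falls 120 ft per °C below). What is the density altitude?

Pressure altitude = 5580 + (29.92 − 31.00) × 1000 = 5580 + (-1080) = 4500 ft.
ISA temperature at 4500 ft = 15 − 2 × (4500/1000) = 6°C.
ISA deviation = 4 − 6 = -2°C.
Density altitude = 4500 + 120 × (-2) = 4260 ft.

4260 ft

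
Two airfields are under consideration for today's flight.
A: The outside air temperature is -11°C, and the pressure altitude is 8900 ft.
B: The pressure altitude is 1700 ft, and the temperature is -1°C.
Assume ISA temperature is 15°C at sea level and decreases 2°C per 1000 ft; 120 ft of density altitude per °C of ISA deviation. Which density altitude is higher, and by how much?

A by 7728 ft

A: ISA temp = -2.8°C, deviation -8.2°C, DA = 8900 + 120 × (-8.2) = 7916 ft.
B: ISA temp = 11.6°C, deviation -12.6°C, DA = 1700 + 120 × (-12.6) = 188 ft.
A is higher by 7916 − 188 = 7728 ft.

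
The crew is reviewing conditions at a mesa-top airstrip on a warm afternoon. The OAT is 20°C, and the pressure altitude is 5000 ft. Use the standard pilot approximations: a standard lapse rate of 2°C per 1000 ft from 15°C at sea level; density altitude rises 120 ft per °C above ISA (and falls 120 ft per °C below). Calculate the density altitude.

ISA temperature at 5000 ft = 15 − 2 × (5000/1000) = 5°C.
ISA deviation = 20 − 5 = +15°C.
Density altitude = 5000 + 120 × (15) = 5000 + (+1800) = 6800 ft.

6800 ft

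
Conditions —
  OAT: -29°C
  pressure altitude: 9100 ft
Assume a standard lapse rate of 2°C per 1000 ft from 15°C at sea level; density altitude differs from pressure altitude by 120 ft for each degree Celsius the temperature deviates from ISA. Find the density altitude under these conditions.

6004 ft

ISA temperature at 9100 ft = 15 − 2 × (9100/1000) = -3.2°C.
ISA deviation = -29 − (-3.2) = -25.8°C.
Density altitude = 9100 + 120 × (-25.8) = 9100 + (-3096) = 6004 ft.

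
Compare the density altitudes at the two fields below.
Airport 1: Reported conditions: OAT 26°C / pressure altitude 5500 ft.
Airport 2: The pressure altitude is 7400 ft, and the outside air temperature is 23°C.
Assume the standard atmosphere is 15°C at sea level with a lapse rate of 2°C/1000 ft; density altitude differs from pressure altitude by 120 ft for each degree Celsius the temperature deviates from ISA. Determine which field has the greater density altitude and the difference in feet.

Airport 2 by 1996 ft

Airport 1: ISA temp = 4°C, deviation +22°C, DA = 5500 + 120 × 22 = 8140 ft.
Airport 2: ISA temp = 0.2°C, deviation +22.8°C, DA = 7400 + 120 × 22.8 = 10136 ft.
Airport 2 is higher by 10136 − 8140 = 1996 ft.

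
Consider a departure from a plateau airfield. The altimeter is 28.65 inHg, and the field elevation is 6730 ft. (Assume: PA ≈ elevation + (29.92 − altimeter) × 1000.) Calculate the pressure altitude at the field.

8000 ft

Pressure correction = (29.92 − 28.65) × 1000 = +1270 ft.
Pressure altitude = 6730 + (+1270) = 8000 ft.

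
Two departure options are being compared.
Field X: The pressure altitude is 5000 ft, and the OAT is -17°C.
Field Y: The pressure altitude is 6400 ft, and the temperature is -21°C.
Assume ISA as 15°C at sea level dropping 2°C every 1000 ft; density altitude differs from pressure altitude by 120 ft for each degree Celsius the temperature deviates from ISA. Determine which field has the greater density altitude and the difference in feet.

Field X: ISA temp = 5°C, deviation -22°C, DA = 5000 + 120 × (-22) = 2360 ft.
Field Y: ISA temp = 2.2°C, deviation -23.2°C, DA = 6400 + 120 × (-23.2) = 3616 ft.
Field Y is higher by 3616 − 2360 = 1256 ft.

Field Y by 1256 ft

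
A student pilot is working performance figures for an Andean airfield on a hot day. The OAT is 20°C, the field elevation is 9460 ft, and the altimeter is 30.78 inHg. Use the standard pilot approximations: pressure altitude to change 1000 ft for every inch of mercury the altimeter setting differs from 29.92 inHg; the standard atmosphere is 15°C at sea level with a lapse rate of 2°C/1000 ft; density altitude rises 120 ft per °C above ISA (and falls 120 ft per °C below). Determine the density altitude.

11264 ft

Pressure altitude = 9460 + (29.92 − 30.78) × 1000 = 9460 + (-860) = 8600 ft.
ISA temperature at 8600 ft = 15 − 2 × (8600/1000) = -2.2°C.
ISA deviation = 20 − (-2.2) = +22.2°C.
Density altitude = 8600 + 120 × (22.2) = 11264 ft.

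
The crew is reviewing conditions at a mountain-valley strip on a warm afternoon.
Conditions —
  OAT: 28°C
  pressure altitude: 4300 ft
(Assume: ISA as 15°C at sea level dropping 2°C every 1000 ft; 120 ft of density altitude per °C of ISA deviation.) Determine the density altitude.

ISA temperature at 4300 ft = 15 − 2 × (4300/1000) = 6.4°C.
ISA deviation = 28 − 6.4 = +21.6°C.
Density altitude = 4300 + 120 × (21.6) = 4300 + (+2592) = 6892 ft.

6892 ft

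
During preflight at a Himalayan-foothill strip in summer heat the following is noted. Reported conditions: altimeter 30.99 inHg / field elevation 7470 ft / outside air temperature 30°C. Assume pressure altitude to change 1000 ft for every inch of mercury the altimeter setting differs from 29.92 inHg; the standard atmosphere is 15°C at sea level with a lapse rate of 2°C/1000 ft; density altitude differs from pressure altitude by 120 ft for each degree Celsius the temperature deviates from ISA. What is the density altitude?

9736 ft

Pressure altitude = 7470 + (29.92 − 30.99) × 1000 = 7470 + (-1070) = 6400 ft.
ISA temperature at 6400 ft = 15 − 2 × (6400/1000) = 2.2°C.
ISA deviation = 30 − 2.2 = +27.8°C.
Density altitude = 6400 + 120 × (27.8) = 9736 ft.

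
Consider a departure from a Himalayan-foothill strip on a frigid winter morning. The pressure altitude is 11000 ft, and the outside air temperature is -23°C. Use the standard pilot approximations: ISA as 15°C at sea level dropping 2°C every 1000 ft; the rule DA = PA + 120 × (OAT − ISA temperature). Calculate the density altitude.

ISA temperature at 11000 ft = 15 − 2 × (11000/1000) = -7°C.
ISA deviation = -23 − (-7) = -16°C.
Density altitude = 11000 + 120 × (-16) = 11000 + (-1920) = 9080 ft.

9080 ft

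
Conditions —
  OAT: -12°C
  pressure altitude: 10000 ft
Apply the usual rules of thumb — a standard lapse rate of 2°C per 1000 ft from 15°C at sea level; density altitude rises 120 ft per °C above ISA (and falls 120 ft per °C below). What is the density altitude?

ISA temperature at 10000 ft = 15 − 2 × (10000/1000) = -5°C.
ISA deviation = -12 − (-5) = -7°C.
Density altitude = 10000 + 120 × (-7) = 10000 + (-840) = 9160 ft.

9160 ft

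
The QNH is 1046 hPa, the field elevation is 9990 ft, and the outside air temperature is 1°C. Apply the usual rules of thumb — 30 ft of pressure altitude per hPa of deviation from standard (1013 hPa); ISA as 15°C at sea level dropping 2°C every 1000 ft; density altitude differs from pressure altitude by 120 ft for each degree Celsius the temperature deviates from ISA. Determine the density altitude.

9480 ft

Pressure altitude = 9990 + (1013 − 1046) × 30 = 9990 + (-990) = 9000 ft.
ISA temperature at 9000 ft = 15 − 2 × (9000/1000) = -3°C.
ISA deviation = 1 − (-3) = +4°C.
Density altitude = 9000 + 120 × (4) = 9480 ft.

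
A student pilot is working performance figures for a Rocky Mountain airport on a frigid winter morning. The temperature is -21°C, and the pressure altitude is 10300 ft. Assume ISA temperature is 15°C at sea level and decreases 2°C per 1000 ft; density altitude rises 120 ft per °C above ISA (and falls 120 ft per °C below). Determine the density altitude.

ISA temperature at 10300 ft = 15 − 2 × (10300/1000) = -5.6°C.
ISA deviation = -21 − (-5.6) = -15.4°C.
Density altitude = 10300 + 120 × (-15.4) = 10300 + (-1848) = 8452 ft.

8452 ft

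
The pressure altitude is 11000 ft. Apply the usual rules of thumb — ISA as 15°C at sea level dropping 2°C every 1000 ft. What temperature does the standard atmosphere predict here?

-7°C

ISA temperature = 15 − 2 × (11000/1000) = 15 − 22 = -7°C.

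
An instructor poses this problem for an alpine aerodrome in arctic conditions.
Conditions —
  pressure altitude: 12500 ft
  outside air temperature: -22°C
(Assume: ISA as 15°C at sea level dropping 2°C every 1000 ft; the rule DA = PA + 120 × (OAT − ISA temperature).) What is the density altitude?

ISA temperature at 12500 ft = 15 − 2 × (12500/1000) = -10°C.
ISA deviation = -22 − (-10) = -12°C.
Density altitude = 12500 + 120 × (-12) = 12500 + (-1440) = 11060 ft.

11060 ft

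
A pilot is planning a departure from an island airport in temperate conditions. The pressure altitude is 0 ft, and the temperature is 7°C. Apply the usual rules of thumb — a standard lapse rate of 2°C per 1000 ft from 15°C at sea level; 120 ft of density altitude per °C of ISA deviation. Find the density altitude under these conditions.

ISA temperature at 0 ft = 15 − 2 × (0/1000) = 15°C.
ISA deviation = 7 − 15 = -8°C.
Density altitude = 0 + 120 × (-8) = 0 + (-960) = -960 ft.

-960 ft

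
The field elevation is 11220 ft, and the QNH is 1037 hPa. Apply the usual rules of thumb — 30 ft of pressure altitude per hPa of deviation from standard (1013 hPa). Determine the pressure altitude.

Pressure correction = (1013 − 1037) × 30 = -720 ft.
Pressure altitude = 11220 + (-720) = 10500 ft.

10500 ft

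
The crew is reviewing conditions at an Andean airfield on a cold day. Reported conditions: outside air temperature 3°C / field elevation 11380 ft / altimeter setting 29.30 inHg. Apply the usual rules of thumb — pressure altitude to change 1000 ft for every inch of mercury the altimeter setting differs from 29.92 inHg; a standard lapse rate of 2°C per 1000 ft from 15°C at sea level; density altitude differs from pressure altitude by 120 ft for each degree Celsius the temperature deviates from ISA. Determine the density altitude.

13440 ft

Pressure altitude = 11380 + (29.92 − 29.30) × 1000 = 11380 + (+620) = 12000 ft.
ISA temperature at 12000 ft = 15 − 2 × (12000/1000) = -9°C.
ISA deviation = 3 − (-9) = +12°C.
Density altitude = 12000 + 120 × (12) = 13440 ft.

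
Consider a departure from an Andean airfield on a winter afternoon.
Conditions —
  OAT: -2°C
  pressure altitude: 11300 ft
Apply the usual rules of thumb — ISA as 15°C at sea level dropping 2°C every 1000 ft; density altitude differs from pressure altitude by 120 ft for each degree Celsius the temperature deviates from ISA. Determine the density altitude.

ISA temperature at 11300 ft = 15 − 2 × (11300/1000) = -7.6°C.
ISA deviation = -2 − (-7.6) = +5.6°C.
Density altitude = 11300 + 120 × (5.6) = 11300 + (+672) = 11972 ft.

11972 ft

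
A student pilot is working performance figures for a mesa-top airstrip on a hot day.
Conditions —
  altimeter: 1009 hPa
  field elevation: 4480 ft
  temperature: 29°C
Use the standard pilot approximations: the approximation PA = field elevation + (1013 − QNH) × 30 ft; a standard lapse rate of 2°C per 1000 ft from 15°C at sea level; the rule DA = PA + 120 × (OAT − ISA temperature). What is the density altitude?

7384 ft

Pressure altitude = 4480 + (1013 − 1009) × 30 = 4480 + (+120) = 4600 ft.
ISA temperature at 4600 ft = 15 − 2 × (4600/1000) = 5.8°C.
ISA deviation = 29 − 5.8 = +23.2°C.
Density altitude = 4600 + 120 × (23.2) = 7384 ft.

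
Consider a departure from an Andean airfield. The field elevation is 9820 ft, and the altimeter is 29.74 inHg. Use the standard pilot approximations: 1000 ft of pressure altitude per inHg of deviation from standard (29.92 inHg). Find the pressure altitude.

10000 ft

Pressure correction = (29.92 − 29.74) × 1000 = +180 ft.
Pressure altitude = 9820 + (+180) = 10000 ft.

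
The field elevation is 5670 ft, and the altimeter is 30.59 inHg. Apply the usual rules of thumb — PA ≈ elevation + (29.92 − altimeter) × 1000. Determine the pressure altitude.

Pressure correction = (29.92 − 30.59) × 1000 = -670 ft.
Pressure altitude = 5670 + (-670) = 5000 ft.

5000 ft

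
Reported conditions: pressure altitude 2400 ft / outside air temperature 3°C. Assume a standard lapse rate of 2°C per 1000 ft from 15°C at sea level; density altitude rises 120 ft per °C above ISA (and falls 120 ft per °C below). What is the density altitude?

ISA temperature at 2400 ft = 15 − 2 × (2400/1000) = 10.2°C.
ISA deviation = 3 − 10.2 = -7.2°C.
Density altitude = 2400 + 120 × (-7.2) = 2400 + (-864) = 1536 ft.

1536 ft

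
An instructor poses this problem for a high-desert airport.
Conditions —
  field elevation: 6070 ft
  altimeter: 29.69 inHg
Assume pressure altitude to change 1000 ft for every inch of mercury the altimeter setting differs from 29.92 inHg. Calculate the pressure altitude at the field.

6300 ft

Pressure correction = (29.92 − 29.69) × 1000 = +230 ft.
Pressure altitude = 6070 + (+230) = 6300 ft.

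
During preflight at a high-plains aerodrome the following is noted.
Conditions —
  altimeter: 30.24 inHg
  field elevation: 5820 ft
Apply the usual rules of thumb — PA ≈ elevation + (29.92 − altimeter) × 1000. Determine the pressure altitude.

5500 ft

Pressure correction = (29.92 − 30.24) × 1000 = -320 ft.
Pressure altitude = 5820 + (-320) = 5500 ft.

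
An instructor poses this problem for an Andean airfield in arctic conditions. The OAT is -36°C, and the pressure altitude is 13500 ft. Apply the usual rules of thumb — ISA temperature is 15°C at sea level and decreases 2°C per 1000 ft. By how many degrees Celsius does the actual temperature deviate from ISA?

ISA-24°C

ISA temperature at 13500 ft = 15 − 2 × (13500/1000) = -12°C.
Deviation = OAT − ISA = -36 − (-12) = -24°C.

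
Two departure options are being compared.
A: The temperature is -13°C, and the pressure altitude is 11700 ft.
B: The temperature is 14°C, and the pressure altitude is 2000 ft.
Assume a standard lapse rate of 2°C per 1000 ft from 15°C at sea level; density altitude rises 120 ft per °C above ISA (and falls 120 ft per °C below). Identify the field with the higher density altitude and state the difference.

A by 8788 ft

A: ISA temp = -8.4°C, deviation -4.6°C, DA = 11700 + 120 × (-4.6) = 11148 ft.
B: ISA temp = 11°C, deviation +3°C, DA = 2000 + 120 × 3 = 2360 ft.
A is higher by 11148 − 2360 = 8788 ft.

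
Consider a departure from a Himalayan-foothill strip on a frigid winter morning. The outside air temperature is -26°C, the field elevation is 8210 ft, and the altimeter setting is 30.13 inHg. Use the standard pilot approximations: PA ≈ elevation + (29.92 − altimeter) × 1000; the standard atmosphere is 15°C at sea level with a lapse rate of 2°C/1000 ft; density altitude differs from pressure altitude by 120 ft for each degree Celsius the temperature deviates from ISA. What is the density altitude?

Pressure altitude = 8210 + (29.92 − 30.13) × 1000 = 8210 + (-210) = 8000 ft.
ISA temperature at 8000 ft = 15 − 2 × (8000/1000) = -1°C.
ISA deviation = -26 − (-1) = -25°C.
Density altitude = 8000 + 120 × (-25) = 5000 ft.

5000 ft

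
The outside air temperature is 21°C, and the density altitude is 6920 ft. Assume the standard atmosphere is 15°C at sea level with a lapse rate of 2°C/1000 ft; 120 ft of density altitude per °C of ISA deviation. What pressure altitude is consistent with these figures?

5000 ft

DA = PA + 120 × (OAT − (15 − 2·PA/1000)) = PA + 120·OAT − 1800 + 0.24·PA = 1.24·PA + 120·OAT − 1800.
So 1.24·PA = 6920 − 120 × 21 + 1800 = 6200.
PA = 6200 / 1.24 = 5000 ft.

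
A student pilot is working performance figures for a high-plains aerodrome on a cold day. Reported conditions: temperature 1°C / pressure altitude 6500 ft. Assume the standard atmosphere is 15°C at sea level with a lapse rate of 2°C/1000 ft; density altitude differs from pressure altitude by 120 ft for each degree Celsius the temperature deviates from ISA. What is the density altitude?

6380 ft

ISA temperature at 6500 ft = 15 − 2 × (6500/1000) = 2°C.
ISA deviation = 1 − 2 = -1°C.
Density altitude = 6500 + 120 × (-1) = 6500 + (-120) = 6380 ft.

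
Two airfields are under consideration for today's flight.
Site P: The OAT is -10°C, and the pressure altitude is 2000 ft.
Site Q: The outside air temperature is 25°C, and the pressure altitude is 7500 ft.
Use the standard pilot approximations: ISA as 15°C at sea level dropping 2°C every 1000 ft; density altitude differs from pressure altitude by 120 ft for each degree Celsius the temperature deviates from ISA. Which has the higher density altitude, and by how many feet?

Site Q by 11020 ft

Site P: ISA temp = 11°C, deviation -21°C, DA = 2000 + 120 × (-21) = -520 ft.
Site Q: ISA temp = 0°C, deviation +25°C, DA = 7500 + 120 × 25 = 10500 ft.
Site Q is higher by 10500 − (-520) = 11020 ft.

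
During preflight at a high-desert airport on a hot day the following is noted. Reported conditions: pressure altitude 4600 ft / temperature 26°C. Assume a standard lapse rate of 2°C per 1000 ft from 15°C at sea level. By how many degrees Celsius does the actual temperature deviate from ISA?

ISA+20.2°C

ISA temperature at 4600 ft = 15 − 2 × (4600/1000) = 5.8°C.
Deviation = OAT − ISA = 26 − 5.8 = +20.2°C.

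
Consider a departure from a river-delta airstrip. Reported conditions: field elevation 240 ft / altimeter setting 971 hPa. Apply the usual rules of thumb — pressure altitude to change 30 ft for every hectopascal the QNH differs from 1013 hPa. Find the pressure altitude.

1500 ft

Pressure correction = (1013 − 971) × 30 = +1260 ft.
Pressure altitude = 240 + (+1260) = 1500 ft.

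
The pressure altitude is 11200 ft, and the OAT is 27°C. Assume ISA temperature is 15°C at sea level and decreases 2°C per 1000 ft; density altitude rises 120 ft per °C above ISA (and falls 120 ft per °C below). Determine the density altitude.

15328 ft

ISA temperature at 11200 ft = 15 − 2 × (11200/1000) = -7.4°C.
ISA deviation = 27 − (-7.4) = +34.4°C.
Density altitude = 11200 + 120 × (34.4) = 11200 + (+4128) = 15328 ft.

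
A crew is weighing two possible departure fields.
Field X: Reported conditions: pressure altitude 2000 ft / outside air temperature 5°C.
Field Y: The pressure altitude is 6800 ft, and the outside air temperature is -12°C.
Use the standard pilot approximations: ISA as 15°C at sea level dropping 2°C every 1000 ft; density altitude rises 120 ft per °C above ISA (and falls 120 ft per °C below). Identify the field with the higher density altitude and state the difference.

Field X: ISA temp = 11°C, deviation -6°C, DA = 2000 + 120 × (-6) = 1280 ft.
Field Y: ISA temp = 1.4°C, deviation -13.4°C, DA = 6800 + 120 × (-13.4) = 5192 ft.
Field Y is higher by 5192 − 1280 = 3912 ft.

Field Y by 3912 ft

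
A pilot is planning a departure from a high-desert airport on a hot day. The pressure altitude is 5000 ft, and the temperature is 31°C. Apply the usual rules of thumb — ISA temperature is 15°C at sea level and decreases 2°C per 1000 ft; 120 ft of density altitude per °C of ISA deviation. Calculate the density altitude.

8120 ft

ISA temperature at 5000 ft = 15 − 2 × (5000/1000) = 5°C.
ISA deviation = 31 − 5 = +26°C.
Density altitude = 5000 + 120 × (26) = 5000 + (+3120) = 8120 ft.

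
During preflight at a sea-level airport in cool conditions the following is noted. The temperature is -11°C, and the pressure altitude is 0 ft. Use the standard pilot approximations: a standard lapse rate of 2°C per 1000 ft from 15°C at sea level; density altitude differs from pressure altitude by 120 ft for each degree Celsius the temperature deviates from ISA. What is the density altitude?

-3120 ft

ISA temperature at 0 ft = 15 − 2 × (0/1000) = 15°C.
ISA deviation = -11 − 15 = -26°C.
Density altitude = 0 + 120 × (-26) = 0 + (-3120) = -3120 ft.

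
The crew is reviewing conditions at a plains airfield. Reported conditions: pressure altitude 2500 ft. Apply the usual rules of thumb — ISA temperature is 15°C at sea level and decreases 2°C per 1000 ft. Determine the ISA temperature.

ISA temperature = 15 − 2 × (2500/1000) = 15 − 5 = 10°C.

10°C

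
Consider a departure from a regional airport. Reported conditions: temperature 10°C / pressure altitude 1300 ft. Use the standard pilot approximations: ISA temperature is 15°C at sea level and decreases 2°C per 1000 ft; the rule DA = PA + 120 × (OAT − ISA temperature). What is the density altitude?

ISA temperature at 1300 ft = 15 − 2 × (1300/1000) = 12.4°C.
ISA deviation = 10 − 12.4 = -2.4°C.
Density altitude = 1300 + 120 × (-2.4) = 1300 + (-288) = 1012 ft.

1012 ft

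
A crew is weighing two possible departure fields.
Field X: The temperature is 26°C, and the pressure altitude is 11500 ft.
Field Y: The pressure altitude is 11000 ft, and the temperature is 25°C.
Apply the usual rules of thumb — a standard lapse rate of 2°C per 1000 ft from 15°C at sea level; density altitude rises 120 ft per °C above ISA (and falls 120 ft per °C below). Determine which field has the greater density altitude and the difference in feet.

Field X: ISA temp = -8°C, deviation +34°C, DA = 11500 + 120 × 34 = 15580 ft.
Field Y: ISA temp = -7°C, deviation +32°C, DA = 11000 + 120 × 32 = 14840 ft.
Field X is higher by 15580 − 14840 = 740 ft.

Field X by 740 ft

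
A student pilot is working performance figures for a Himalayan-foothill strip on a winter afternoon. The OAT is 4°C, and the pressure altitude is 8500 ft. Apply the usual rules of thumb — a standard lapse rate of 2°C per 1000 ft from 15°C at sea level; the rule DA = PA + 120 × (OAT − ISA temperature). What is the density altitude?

ISA temperature at 8500 ft = 15 − 2 × (8500/1000) = -2°C.
ISA deviation = 4 − (-2) = +6°C.
Density altitude = 8500 + 120 × (6) = 8500 + (+720) = 9220 ft.

9220 ft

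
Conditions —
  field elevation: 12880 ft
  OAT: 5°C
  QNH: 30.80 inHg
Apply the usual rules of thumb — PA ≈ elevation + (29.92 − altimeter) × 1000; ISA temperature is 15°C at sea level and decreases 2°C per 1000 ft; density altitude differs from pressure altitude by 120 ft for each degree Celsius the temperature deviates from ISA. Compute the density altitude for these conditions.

Pressure altitude = 12880 + (29.92 − 30.80) × 1000 = 12880 + (-880) = 12000 ft.
ISA temperature at 12000 ft = 15 − 2 × (12000/1000) = -9°C.
ISA deviation = 5 − (-9) = +14°C.
Density altitude = 12000 + 120 × (14) = 13680 ft.

13680 ft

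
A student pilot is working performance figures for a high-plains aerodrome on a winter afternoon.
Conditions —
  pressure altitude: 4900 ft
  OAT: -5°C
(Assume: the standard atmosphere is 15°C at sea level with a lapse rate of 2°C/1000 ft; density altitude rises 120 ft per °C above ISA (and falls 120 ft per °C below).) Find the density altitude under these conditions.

3676 ft

ISA temperature at 4900 ft = 15 − 2 × (4900/1000) = 5.2°C.
ISA deviation = -5 − 5.2 = -10.2°C.
Density altitude = 4900 + 120 × (-10.2) = 4900 + (-1224) = 3676 ft.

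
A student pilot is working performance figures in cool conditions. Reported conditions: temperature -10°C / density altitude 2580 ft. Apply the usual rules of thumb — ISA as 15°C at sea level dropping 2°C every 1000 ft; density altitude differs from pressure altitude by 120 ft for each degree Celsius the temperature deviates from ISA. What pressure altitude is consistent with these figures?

4500 ft

DA = PA + 120 × (OAT − (15 − 2·PA/1000)) = PA + 120·OAT − 1800 + 0.24·PA = 1.24·PA + 120·OAT − 1800.
So 1.24·PA = 2580 − 120 × (-10) + 1800 = 5580.
PA = 5580 / 1.24 = 4500 ft.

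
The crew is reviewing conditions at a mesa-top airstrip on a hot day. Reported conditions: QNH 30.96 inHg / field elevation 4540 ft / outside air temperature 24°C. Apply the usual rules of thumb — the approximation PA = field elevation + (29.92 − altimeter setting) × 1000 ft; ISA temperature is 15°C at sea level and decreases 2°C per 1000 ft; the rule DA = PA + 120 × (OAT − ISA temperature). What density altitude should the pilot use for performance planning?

Pressure altitude = 4540 + (29.92 − 30.96) × 1000 = 4540 + (-1040) = 3500 ft.
ISA temperature at 3500 ft = 15 − 2 × (3500/1000) = 8°C.
ISA deviation = 24 − 8 = +16°C.
Density altitude = 3500 + 120 × (16) = 5420 ft.

5420 ft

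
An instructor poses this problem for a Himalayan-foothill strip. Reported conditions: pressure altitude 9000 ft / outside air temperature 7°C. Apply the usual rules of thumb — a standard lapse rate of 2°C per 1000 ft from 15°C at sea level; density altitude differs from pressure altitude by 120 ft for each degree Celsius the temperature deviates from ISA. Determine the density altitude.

10200 ft

ISA temperature at 9000 ft = 15 − 2 × (9000/1000) = -3°C.
ISA deviation = 7 − (-3) = +10°C.
Density altitude = 9000 + 120 × (10) = 9000 + (+1200) = 10200 ft.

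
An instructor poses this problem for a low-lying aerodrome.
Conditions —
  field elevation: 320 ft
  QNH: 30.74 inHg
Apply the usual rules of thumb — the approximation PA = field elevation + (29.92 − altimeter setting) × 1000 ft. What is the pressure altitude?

-500 ft

Pressure correction = (29.92 − 30.74) × 1000 = -820 ft.
Pressure altitude = 320 + (-820) = -500 ft.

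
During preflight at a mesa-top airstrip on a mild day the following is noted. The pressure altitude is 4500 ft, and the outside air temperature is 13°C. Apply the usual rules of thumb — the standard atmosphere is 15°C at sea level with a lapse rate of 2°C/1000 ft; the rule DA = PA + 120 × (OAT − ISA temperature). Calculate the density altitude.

5340 ft

ISA temperature at 4500 ft = 15 − 2 × (4500/1000) = 6°C.
ISA deviation = 13 − 6 = +7°C.
Density altitude = 4500 + 120 × (7) = 4500 + (+840) = 5340 ft.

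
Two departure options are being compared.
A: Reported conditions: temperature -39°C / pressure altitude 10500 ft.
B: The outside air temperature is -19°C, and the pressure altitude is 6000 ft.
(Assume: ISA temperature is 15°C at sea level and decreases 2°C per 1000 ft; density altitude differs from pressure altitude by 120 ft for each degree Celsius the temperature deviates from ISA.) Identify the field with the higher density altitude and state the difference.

A by 3180 ft

A: ISA temp = -6°C, deviation -33°C, DA = 10500 + 120 × (-33) = 6540 ft.
B: ISA temp = 3°C, deviation -22°C, DA = 6000 + 120 × (-22) = 3360 ft.
A is higher by 6540 − 3360 = 3180 ft.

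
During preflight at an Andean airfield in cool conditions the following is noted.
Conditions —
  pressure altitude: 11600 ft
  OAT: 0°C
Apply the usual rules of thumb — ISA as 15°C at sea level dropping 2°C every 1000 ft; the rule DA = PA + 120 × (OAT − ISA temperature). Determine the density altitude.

ISA temperature at 11600 ft = 15 − 2 × (11600/1000) = -8.2°C.
ISA deviation = 0 − (-8.2) = +8.2°C.
Density altitude = 11600 + 120 × (8.2) = 11600 + (+984) = 12584 ft.

12584 ft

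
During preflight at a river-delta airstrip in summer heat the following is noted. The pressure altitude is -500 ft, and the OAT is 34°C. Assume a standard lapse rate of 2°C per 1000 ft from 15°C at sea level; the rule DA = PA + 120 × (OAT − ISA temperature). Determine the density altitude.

1660 ft

ISA temperature at -500 ft = 15 − 2 × (-500/1000) = 16°C.
ISA deviation = 34 − 16 = +18°C.
Density altitude = -500 + 120 × (18) = -500 + (+2160) = 1660 ft.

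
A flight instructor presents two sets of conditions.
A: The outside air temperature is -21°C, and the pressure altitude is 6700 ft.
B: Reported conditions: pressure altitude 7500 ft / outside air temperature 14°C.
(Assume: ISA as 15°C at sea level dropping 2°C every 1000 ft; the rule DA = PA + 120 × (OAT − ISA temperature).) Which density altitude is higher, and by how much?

B by 5192 ft

A: ISA temp = 1.6°C, deviation -22.6°C, DA = 6700 + 120 × (-22.6) = 3988 ft.
B: ISA temp = 0°C, deviation +14°C, DA = 7500 + 120 × 14 = 9180 ft.
B is higher by 9180 − 3988 = 5192 ft.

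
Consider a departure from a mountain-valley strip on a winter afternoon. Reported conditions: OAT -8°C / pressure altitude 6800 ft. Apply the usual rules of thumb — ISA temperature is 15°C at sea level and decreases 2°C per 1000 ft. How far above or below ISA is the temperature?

ISA temperature at 6800 ft = 15 − 2 × (6800/1000) = 1.4°C.
Deviation = OAT − ISA = -8 − 1.4 = -9.4°C.

ISA-9.4°C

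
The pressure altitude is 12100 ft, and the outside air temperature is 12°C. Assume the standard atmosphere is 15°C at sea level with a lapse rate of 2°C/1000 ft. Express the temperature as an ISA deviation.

ISA temperature at 12100 ft = 15 − 2 × (12100/1000) = -9.2°C.
Deviation = OAT − ISA = 12 − (-9.2) = +21.2°C.

ISA+21.2°C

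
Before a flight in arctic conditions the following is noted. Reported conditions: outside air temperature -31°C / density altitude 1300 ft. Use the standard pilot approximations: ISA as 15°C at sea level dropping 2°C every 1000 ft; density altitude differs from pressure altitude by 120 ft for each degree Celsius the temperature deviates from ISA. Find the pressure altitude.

DA = PA + 120 × (OAT − (15 − 2·PA/1000)) = PA + 120·OAT − 1800 + 0.24·PA = 1.24·PA + 120·OAT − 1800.
So 1.24·PA = 1300 − 120 × (-31) + 1800 = 6820.
PA = 6820 / 1.24 = 5500 ft.

5500 ft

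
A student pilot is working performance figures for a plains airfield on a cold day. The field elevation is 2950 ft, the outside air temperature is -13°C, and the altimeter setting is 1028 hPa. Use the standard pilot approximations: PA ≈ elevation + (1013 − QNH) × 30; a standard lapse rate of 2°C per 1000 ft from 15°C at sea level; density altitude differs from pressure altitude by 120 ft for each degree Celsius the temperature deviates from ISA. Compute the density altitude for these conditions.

Pressure altitude = 2950 + (1013 − 1028) × 30 = 2950 + (-450) = 2500 ft.
ISA temperature at 2500 ft = 15 − 2 × (2500/1000) = 10°C.
ISA deviation = -13 − 10 = -23°C.
Density altitude = 2500 + 120 × (-23) = -260 ft.

-260 ft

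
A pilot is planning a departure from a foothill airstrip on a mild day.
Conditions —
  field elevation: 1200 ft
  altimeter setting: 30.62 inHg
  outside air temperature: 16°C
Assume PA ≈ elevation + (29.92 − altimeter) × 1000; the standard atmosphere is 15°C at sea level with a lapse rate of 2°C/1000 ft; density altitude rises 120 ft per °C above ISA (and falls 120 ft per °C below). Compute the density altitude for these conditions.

740 ft

Pressure altitude = 1200 + (29.92 − 30.62) × 1000 = 1200 + (-700) = 500 ft.
ISA temperature at 500 ft = 15 − 2 × (500/1000) = 14°C.
ISA deviation = 16 − 14 = +2°C.
Density altitude = 500 + 120 × (2) = 740 ft.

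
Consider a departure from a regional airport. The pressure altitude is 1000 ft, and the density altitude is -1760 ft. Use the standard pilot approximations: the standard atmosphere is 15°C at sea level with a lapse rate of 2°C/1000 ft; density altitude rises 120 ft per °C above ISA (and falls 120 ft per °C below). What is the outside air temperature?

-10°C

Density altitude − pressure altitude = -1760 − 1000 = -2760 ft.
At 120 ft/°C that is an ISA deviation of -2760/120 = -23°C.
ISA temperature at 1000 ft = 15 − 2 × (1000/1000) = 13°C.
OAT = ISA + deviation = 13 + (-23) = -10°C.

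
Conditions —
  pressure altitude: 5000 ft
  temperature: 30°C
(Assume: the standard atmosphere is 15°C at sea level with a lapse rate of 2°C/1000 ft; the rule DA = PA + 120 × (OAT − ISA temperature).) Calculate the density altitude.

8000 ft

ISA temperature at 5000 ft = 15 − 2 × (5000/1000) = 5°C.
ISA deviation = 30 − 5 = +25°C.
Density altitude = 5000 + 120 × (25) = 5000 + (+3000) = 8000 ft.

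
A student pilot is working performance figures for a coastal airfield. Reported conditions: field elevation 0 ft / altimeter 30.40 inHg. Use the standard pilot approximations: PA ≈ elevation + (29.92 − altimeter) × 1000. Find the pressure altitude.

-480 ft

Pressure correction = (29.92 − 30.40) × 1000 = -480 ft.
Pressure altitude = 0 + (-480) = -480 ft.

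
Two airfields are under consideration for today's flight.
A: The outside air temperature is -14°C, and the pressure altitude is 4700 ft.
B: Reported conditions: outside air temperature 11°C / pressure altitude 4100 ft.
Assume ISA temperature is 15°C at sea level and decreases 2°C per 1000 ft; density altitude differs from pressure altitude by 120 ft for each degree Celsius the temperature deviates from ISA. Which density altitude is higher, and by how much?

A: ISA temp = 5.6°C, deviation -19.6°C, DA = 4700 + 120 × (-19.6) = 2348 ft.
B: ISA temp = 6.8°C, deviation +4.2°C, DA = 4100 + 120 × 4.2 = 4604 ft.
B is higher by 4604 − 2348 = 2256 ft.

B by 2256 ft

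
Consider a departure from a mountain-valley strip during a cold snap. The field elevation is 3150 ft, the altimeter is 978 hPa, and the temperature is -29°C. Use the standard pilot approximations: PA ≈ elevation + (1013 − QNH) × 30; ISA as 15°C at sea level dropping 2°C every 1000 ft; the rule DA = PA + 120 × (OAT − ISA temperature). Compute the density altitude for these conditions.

-72 ft

Pressure altitude = 3150 + (1013 − 978) × 30 = 3150 + (+1050) = 4200 ft.
ISA temperature at 4200 ft = 15 − 2 × (4200/1000) = 6.6°C.
ISA deviation = -29 − 6.6 = -35.6°C.
Density altitude = 4200 + 120 × (-35.6) = -72 ft.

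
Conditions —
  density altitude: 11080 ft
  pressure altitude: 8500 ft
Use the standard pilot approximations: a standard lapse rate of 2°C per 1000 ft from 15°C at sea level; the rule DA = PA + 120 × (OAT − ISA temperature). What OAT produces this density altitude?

Density altitude − pressure altitude = 11080 − 8500 = +2580 ft.
At 120 ft/°C that is an ISA deviation of 2580/120 = +21.5°C.
ISA temperature at 8500 ft = 15 − 2 × (8500/1000) = -2°C.
OAT = ISA + deviation = -2 + (+21.5) = 19.5°C.

19.5°C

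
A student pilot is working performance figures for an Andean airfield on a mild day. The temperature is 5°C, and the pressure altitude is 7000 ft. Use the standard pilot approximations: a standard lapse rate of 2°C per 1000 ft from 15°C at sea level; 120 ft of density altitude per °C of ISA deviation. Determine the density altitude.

ISA temperature at 7000 ft = 15 − 2 × (7000/1000) = 1°C.
ISA deviation = 5 − 1 = +4°C.
Density altitude = 7000 + 120 × (4) = 7000 + (+480) = 7480 ft.

7480 ft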